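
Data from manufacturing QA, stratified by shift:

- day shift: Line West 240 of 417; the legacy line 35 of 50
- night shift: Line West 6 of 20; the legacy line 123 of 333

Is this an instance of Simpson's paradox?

Day shift: Line West 240/417 = 57.6%, the legacy line 35/50 = 70.0% → the legacy line
Night shift: Line West 6/20 = 30.0%, the legacy line 123/333 = 36.9% → the legacy line
Overall: Line West 246/437 = 56.3%, the legacy line 158/383 = 41.3% → Line West
The legacy line wins each shift group but Line West wins overall — the comparison reverses. The legacy line's units skew toward night shift, which has a lower base rate.

Yes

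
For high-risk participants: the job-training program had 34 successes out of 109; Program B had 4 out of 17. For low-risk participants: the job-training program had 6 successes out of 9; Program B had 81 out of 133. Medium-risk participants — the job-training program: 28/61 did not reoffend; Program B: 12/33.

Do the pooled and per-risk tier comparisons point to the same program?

No

High-risk: the job-training program 34/109 = 31.2%, Program B 4/17 = 23.5% → the job-training program
Low-risk: the job-training program 6/9 = 66.7%, Program B 81/133 = 60.9% → the job-training program
Medium-risk: the job-training program 28/61 = 45.9%, Program B 12/33 = 36.4% → the job-training program
Overall: the job-training program 68/179 = 38.0%, Program B 97/183 = 53.0% → Program B
The job-training program wins each risk group but Program B wins overall — the comparison reverses. The job-training program's participants skew toward high-risk, which has a lower base rate.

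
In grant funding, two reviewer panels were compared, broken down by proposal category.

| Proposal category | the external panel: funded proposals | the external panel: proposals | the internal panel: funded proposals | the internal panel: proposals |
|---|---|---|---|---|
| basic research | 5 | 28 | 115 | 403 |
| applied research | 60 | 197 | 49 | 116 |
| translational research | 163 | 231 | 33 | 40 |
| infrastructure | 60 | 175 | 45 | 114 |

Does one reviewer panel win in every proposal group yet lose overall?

Yes

Basic research: the external panel 5/28 = 17.9%, the internal panel 115/403 = 28.5% → the internal panel
Applied research: the external panel 60/197 = 30.5%, the internal panel 49/116 = 42.2% → the internal panel
Translational research: the external panel 163/231 = 70.6%, the internal panel 33/40 = 82.5% → the internal panel
Infrastructure: the external panel 60/175 = 34.3%, the internal panel 45/114 = 39.5% → the internal panel
Overall: the external panel 288/631 = 45.6%, the internal panel 242/673 = 36.0% → the external panel
The internal panel wins each proposal group but the external panel wins overall — the comparison reverses. The internal panel's proposals skew toward basic research, which has a lower base rate.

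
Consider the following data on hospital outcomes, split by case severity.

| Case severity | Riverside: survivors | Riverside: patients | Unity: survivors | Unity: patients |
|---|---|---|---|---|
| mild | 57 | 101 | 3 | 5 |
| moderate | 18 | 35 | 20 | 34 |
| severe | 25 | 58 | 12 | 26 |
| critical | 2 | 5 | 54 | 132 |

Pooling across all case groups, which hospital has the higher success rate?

Mild: Riverside 57/101 = 56.4%, Unity 3/5 = 60.0% → Unity
Moderate: Riverside 18/35 = 51.4%, Unity 20/34 = 58.8% → Unity
Severe: Riverside 25/58 = 43.1%, Unity 12/26 = 46.2% → Unity
Critical: Riverside 2/5 = 40.0%, Unity 54/132 = 40.9% → Unity
Overall: Riverside 102/199 = 51.3%, Unity 89/197 = 45.2% → Riverside
(Unity wins every case group but Riverside wins overall — Unity's patients skew toward the low-rate critical group.)

Riverside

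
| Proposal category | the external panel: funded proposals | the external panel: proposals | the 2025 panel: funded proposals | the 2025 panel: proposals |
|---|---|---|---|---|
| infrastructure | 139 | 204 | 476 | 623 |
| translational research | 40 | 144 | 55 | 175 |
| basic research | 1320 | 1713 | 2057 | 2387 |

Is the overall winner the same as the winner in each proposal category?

Infrastructure: the external panel 139/204 = 68.1%, the 2025 panel 476/623 = 76.4% → the 2025 panel
Translational research: the external panel 40/144 = 27.8%, the 2025 panel 55/175 = 31.4% → the 2025 panel
Basic research: the external panel 1320/1713 = 77.1%, the 2025 panel 2057/2387 = 86.2% → the 2025 panel
Overall: the external panel 1499/2061 = 72.7%, the 2025 panel 2588/3185 = 81.3% → the 2025 panel
The 2025 panel wins overall and in every proposal group — no reversal.

Yes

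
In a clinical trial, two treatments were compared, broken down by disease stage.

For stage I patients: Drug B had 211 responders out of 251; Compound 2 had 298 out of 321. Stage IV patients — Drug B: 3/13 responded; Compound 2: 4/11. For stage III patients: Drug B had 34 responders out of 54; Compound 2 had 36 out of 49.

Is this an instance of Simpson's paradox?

Stage I: Drug B 211/251 = 84.1%, Compound 2 298/321 = 92.8% → Compound 2
Stage IV: Drug B 3/13 = 23.1%, Compound 2 4/11 = 36.4% → Compound 2
Stage III: Drug B 34/54 = 63.0%, Compound 2 36/49 = 73.5% → Compound 2
Overall: Drug B 248/318 = 78.0%, Compound 2 338/381 = 88.7% → Compound 2
Compound 2 wins overall and in every disease group — no reversal.

No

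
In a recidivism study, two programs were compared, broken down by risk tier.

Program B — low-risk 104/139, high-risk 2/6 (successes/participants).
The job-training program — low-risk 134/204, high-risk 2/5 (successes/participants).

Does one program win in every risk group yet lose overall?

Low-risk: Program B 104/139 = 74.8%, the job-training program 134/204 = 65.7% → Program B
High-risk: Program B 2/6 = 33.3%, the job-training program 2/5 = 40.0% → the job-training program
Overall: Program B 106/145 = 73.1%, the job-training program 136/209 = 65.1% → Program B
Neither sweeps: Program B wins 1 of 2 groups, the job-training program wins 1. Program B wins overall but not every group — no Simpson reversal.

No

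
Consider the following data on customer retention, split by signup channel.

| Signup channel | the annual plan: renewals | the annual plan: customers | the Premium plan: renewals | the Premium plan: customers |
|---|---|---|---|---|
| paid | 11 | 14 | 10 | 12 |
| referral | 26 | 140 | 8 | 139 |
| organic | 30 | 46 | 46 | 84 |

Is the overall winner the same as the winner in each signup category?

No

Paid: the annual plan 11/14 = 78.6%, the Premium plan 10/12 = 83.3% → the Premium plan
Referral: the annual plan 26/140 = 18.6%, the Premium plan 8/139 = 5.8% → the annual plan
Organic: the annual plan 30/46 = 65.2%, the Premium plan 46/84 = 54.8% → the annual plan
Overall: the annual plan 67/200 = 33.5%, the Premium plan 64/235 = 27.2% → the annual plan
Neither sweeps: the annual plan wins 2 of 3 groups, the Premium plan wins 1. The annual plan wins overall but not every group — no Simpson reversal.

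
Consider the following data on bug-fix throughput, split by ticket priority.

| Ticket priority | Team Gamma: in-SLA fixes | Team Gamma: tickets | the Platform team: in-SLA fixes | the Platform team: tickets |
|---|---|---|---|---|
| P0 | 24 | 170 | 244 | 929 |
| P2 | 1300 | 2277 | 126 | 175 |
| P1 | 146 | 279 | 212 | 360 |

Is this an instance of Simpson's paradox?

Yes

P0: Team Gamma 24/170 = 14.1%, the Platform team 244/929 = 26.3% → the Platform team
P2: Team Gamma 1300/2277 = 57.1%, the Platform team 126/175 = 72.0% → the Platform team
P1: Team Gamma 146/279 = 52.3%, the Platform team 212/360 = 58.9% → the Platform team
Overall: Team Gamma 1470/2726 = 53.9%, the Platform team 582/1464 = 39.8% → Team Gamma
The Platform team wins each ticket group but Team Gamma wins overall — the comparison reverses. The Platform team's tickets skew toward P0, which has a lower base rate.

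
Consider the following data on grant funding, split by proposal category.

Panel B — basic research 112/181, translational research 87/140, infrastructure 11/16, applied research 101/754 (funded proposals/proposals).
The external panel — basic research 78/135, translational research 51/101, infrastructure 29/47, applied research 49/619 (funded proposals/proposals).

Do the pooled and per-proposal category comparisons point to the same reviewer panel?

Basic research: Panel B 112/181 = 61.9%, the external panel 78/135 = 57.8% → Panel B
Translational research: Panel B 87/140 = 62.1%, the external panel 51/101 = 50.5% → Panel B
Infrastructure: Panel B 11/16 = 68.8%, the external panel 29/47 = 61.7% → Panel B
Applied research: Panel B 101/754 = 13.4%, the external panel 49/619 = 7.9% → Panel B
Overall: Panel B 311/1091 = 28.5%, the external panel 207/902 = 22.9% → Panel B
Panel B wins overall and in every proposal group — no reversal.

Yes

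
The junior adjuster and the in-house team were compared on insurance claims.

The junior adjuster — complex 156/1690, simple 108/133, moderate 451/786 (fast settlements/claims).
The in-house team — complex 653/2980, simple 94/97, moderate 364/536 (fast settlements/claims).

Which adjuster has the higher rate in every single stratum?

Complex: the junior adjuster 156/1690 = 9.2%, the in-house team 653/2980 = 21.9% → the in-house team
Simple: the junior adjuster 108/133 = 81.2%, the in-house team 94/97 = 96.9% → the in-house team
Moderate: the junior adjuster 451/786 = 57.4%, the in-house team 364/536 = 67.9% → the in-house team
The in-house team has the higher rate in all 3 groups.

the in-house team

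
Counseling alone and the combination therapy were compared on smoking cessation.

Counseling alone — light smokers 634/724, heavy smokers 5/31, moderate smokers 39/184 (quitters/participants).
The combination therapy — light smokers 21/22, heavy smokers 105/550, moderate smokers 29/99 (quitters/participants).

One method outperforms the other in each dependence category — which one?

the combination therapy

Light smokers: counseling alone 634/724 = 87.6%, the combination therapy 21/22 = 95.5% → the combination therapy
Heavy smokers: counseling alone 5/31 = 16.1%, the combination therapy 105/550 = 19.1% → the combination therapy
Moderate smokers: counseling alone 39/184 = 21.2%, the combination therapy 29/99 = 29.3% → the combination therapy
The combination therapy has the higher rate in all 3 groups.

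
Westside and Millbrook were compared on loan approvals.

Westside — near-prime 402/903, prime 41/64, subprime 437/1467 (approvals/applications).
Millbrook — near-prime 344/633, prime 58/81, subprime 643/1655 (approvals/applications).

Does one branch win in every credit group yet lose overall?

No

Near-prime: Westside 402/903 = 44.5%, Millbrook 344/633 = 54.3% → Millbrook
Prime: Westside 41/64 = 64.1%, Millbrook 58/81 = 71.6% → Millbrook
Subprime: Westside 437/1467 = 29.8%, Millbrook 643/1655 = 38.9% → Millbrook
Overall: Westside 880/2434 = 36.2%, Millbrook 1045/2369 = 44.1% → Millbrook
Millbrook wins overall and in every credit group — no reversal.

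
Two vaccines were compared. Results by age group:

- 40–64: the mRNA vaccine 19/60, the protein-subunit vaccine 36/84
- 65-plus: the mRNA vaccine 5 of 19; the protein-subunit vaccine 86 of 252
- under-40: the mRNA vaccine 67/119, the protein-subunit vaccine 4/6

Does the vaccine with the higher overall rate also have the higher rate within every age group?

No

40–64: the mRNA vaccine 19/60 = 31.7%, the protein-subunit vaccine 36/84 = 42.9% → the protein-subunit vaccine
65-plus: the mRNA vaccine 5/19 = 26.3%, the protein-subunit vaccine 86/252 = 34.1% → the protein-subunit vaccine
Under-40: the mRNA vaccine 67/119 = 56.3%, the protein-subunit vaccine 4/6 = 66.7% → the protein-subunit vaccine
Overall: the mRNA vaccine 91/198 = 46.0%, the protein-subunit vaccine 126/342 = 36.8% → the mRNA vaccine
The protein-subunit vaccine wins each age group but the mRNA vaccine wins overall — the comparison reverses. The protein-subunit vaccine's recipients skew toward 65-plus, which has a lower base rate.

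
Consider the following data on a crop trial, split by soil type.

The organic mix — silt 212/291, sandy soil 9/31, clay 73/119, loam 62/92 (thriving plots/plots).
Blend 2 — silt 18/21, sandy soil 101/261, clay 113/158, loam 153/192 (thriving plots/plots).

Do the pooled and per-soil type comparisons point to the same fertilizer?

Silt: the organic mix 212/291 = 72.9%, Blend 2 18/21 = 85.7% → Blend 2
Sandy soil: the organic mix 9/31 = 29.0%, Blend 2 101/261 = 38.7% → Blend 2
Clay: the organic mix 73/119 = 61.3%, Blend 2 113/158 = 71.5% → Blend 2
Loam: the organic mix 62/92 = 67.4%, Blend 2 153/192 = 79.7% → Blend 2
Overall: the organic mix 356/533 = 66.8%, Blend 2 385/632 = 60.9% → the organic mix
Blend 2 wins each soil group but the organic mix wins overall — the comparison reverses. Blend 2's plots skew toward sandy soil, which has a lower base rate.

No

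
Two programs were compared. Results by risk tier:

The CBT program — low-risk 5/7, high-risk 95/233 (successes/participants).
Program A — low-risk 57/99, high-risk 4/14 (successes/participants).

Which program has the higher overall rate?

Program A

Low-risk: the CBT program 5/7 = 71.4%, Program A 57/99 = 57.6% → the CBT program
High-risk: the CBT program 95/233 = 40.8%, Program A 4/14 = 28.6% → the CBT program
Overall: the CBT program 100/240 = 41.7%, Program A 61/113 = 54.0% → Program A
(The CBT program wins every risk group but Program A wins overall — the CBT program's participants skew toward the low-rate high-risk group.)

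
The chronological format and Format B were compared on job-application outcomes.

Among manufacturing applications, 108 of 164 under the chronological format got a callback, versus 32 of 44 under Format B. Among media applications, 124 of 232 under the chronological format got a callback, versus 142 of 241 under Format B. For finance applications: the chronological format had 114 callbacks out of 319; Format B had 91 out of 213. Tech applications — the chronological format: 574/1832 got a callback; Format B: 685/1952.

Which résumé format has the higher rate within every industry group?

Manufacturing: the chronological format 108/164 = 65.9%, Format B 32/44 = 72.7% → Format B
Media: the chronological format 124/232 = 53.4%, Format B 142/241 = 58.9% → Format B
Finance: the chronological format 114/319 = 35.7%, Format B 91/213 = 42.7% → Format B
Tech: the chronological format 574/1832 = 31.3%, Format B 685/1952 = 35.1% → Format B
Format B has the higher rate in all 4 groups.

Format B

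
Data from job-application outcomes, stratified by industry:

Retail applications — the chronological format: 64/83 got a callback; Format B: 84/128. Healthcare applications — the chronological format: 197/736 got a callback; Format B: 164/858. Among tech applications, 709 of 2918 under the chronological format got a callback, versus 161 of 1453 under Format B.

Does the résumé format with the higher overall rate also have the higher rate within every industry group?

Yes

Retail: the chronological format 64/83 = 77.1%, Format B 84/128 = 65.6% → the chronological format
Healthcare: the chronological format 197/736 = 26.8%, Format B 164/858 = 19.1% → the chronological format
Tech: the chronological format 709/2918 = 24.3%, Format B 161/1453 = 11.1% → the chronological format
Overall: the chronological format 970/3737 = 26.0%, Format B 409/2439 = 16.8% → the chronological format
The chronological format wins overall and in every industry group — no reversal.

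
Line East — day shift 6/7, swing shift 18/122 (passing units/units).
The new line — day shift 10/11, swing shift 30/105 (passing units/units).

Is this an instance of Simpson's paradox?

Day shift: Line East 6/7 = 85.7%, the new line 10/11 = 90.9% → the new line
Swing shift: Line East 18/122 = 14.8%, the new line 30/105 = 28.6% → the new line
Overall: Line East 24/129 = 18.6%, the new line 40/116 = 34.5% → the new line
The new line wins overall and in every shift group — no reversal.

No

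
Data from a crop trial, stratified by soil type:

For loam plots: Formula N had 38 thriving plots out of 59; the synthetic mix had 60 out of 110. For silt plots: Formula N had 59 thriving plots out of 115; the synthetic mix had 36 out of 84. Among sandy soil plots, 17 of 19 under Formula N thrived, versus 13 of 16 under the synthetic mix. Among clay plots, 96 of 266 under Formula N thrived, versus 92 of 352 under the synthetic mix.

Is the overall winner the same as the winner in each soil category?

Yes

Loam: Formula N 38/59 = 64.4%, the synthetic mix 60/110 = 54.5% → Formula N
Silt: Formula N 59/115 = 51.3%, the synthetic mix 36/84 = 42.9% → Formula N
Sandy soil: Formula N 17/19 = 89.5%, the synthetic mix 13/16 = 81.2% → Formula N
Clay: Formula N 96/266 = 36.1%, the synthetic mix 92/352 = 26.1% → Formula N
Overall: Formula N 210/459 = 45.8%, the synthetic mix 201/562 = 35.8% → Formula N
Formula N wins overall and in every soil group — no reversal.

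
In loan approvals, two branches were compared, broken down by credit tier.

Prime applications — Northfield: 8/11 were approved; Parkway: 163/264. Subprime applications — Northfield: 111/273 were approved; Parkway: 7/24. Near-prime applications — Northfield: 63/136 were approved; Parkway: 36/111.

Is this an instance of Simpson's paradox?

Prime: Northfield 8/11 = 72.7%, Parkway 163/264 = 61.7% → Northfield
Subprime: Northfield 111/273 = 40.7%, Parkway 7/24 = 29.2% → Northfield
Near-prime: Northfield 63/136 = 46.3%, Parkway 36/111 = 32.4% → Northfield
Overall: Northfield 182/420 = 43.3%, Parkway 206/399 = 51.6% → Parkway
Northfield wins each credit group but Parkway wins overall — the comparison reverses. Northfield's applications skew toward subprime, which has a lower base rate.

Yes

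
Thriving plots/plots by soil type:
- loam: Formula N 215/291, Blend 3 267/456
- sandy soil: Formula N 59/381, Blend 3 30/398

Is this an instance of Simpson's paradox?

Loam: Formula N 215/291 = 73.9%, Blend 3 267/456 = 58.6% → Formula N
Sandy soil: Formula N 59/381 = 15.5%, Blend 3 30/398 = 7.5% → Formula N
Overall: Formula N 274/672 = 40.8%, Blend 3 297/854 = 34.8% → Formula N
Formula N wins overall and in every soil group — no reversal.

No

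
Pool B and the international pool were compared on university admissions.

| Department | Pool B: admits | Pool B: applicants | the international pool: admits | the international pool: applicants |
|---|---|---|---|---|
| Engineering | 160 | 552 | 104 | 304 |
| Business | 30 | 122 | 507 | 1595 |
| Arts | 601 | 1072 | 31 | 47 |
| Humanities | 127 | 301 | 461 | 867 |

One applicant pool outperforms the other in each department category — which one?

the international pool

Engineering: Pool B 160/552 = 29.0%, the international pool 104/304 = 34.2% → the international pool
Business: Pool B 30/122 = 24.6%, the international pool 507/1595 = 31.8% → the international pool
Arts: Pool B 601/1072 = 56.1%, the international pool 31/47 = 66.0% → the international pool
Humanities: Pool B 127/301 = 42.2%, the international pool 461/867 = 53.2% → the international pool
The international pool has the higher rate in all 4 groups.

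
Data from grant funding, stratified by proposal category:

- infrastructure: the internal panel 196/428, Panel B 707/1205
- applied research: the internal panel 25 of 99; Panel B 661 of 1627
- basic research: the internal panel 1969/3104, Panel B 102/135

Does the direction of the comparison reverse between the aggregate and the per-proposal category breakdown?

Infrastructure: the internal panel 196/428 = 45.8%, Panel B 707/1205 = 58.7% → Panel B
Applied research: the internal panel 25/99 = 25.3%, Panel B 661/1627 = 40.6% → Panel B
Basic research: the internal panel 1969/3104 = 63.4%, Panel B 102/135 = 75.6% → Panel B
Overall: the internal panel 2190/3631 = 60.3%, Panel B 1470/2967 = 49.5% → the internal panel
Panel B wins each proposal group but the internal panel wins overall — the comparison reverses. Panel B's proposals skew toward applied research, which has a lower base rate.

Yes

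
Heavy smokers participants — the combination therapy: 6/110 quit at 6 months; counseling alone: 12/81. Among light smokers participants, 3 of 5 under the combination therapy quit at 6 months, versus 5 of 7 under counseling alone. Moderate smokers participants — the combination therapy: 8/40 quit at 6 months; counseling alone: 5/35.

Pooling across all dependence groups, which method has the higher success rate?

counseling alone

Heavy smokers: the combination therapy 6/110 = 5.5%, counseling alone 12/81 = 14.8% → counseling alone
Light smokers: the combination therapy 3/5 = 60.0%, counseling alone 5/7 = 71.4% → counseling alone
Moderate smokers: the combination therapy 8/40 = 20.0%, counseling alone 5/35 = 14.3% → the combination therapy
Overall: the combination therapy 17/155 = 11.0%, counseling alone 22/123 = 17.9% → counseling alone
(Neither sweeps every dependence group, but counseling alone has the higher pooled rate.)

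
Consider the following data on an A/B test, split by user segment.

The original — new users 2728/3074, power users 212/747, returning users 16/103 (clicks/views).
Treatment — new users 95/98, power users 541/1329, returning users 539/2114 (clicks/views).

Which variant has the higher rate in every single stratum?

New users: the original 2728/3074 = 88.7%, Treatment 95/98 = 96.9% → Treatment
Power users: the original 212/747 = 28.4%, Treatment 541/1329 = 40.7% → Treatment
Returning users: the original 16/103 = 15.5%, Treatment 539/2114 = 25.5% → Treatment
Treatment has the higher rate in all 3 groups.

Treatment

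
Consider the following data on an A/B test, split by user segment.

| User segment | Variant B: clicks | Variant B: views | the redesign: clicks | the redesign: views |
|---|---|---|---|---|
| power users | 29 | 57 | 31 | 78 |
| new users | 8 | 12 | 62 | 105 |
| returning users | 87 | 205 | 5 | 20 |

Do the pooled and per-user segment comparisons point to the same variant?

Power users: Variant B 29/57 = 50.9%, the redesign 31/78 = 39.7% → Variant B
New users: Variant B 8/12 = 66.7%, the redesign 62/105 = 59.0% → Variant B
Returning users: Variant B 87/205 = 42.4%, the redesign 5/20 = 25.0% → Variant B
Overall: Variant B 124/274 = 45.3%, the redesign 98/203 = 48.3% → the redesign
Variant B wins each user group but the redesign wins overall — the comparison reverses. Variant B's views skew toward returning users, which has a lower base rate.

No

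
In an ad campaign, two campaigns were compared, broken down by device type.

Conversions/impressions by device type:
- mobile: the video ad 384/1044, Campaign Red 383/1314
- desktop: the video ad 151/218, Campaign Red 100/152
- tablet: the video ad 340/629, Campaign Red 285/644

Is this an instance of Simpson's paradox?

Mobile: the video ad 384/1044 = 36.8%, Campaign Red 383/1314 = 29.1% → the video ad
Desktop: the video ad 151/218 = 69.3%, Campaign Red 100/152 = 65.8% → the video ad
Tablet: the video ad 340/629 = 54.1%, Campaign Red 285/644 = 44.3% → the video ad
Overall: the video ad 875/1891 = 46.3%, Campaign Red 768/2110 = 36.4% → the video ad
The video ad wins overall and in every device group — no reversal.

No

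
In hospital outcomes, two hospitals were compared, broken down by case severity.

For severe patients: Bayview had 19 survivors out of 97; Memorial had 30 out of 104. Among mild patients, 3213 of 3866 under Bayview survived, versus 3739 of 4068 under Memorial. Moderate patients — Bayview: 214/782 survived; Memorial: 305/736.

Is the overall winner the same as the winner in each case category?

Severe: Bayview 19/97 = 19.6%, Memorial 30/104 = 28.8% → Memorial
Mild: Bayview 3213/3866 = 83.1%, Memorial 3739/4068 = 91.9% → Memorial
Moderate: Bayview 214/782 = 27.4%, Memorial 305/736 = 41.4% → Memorial
Overall: Bayview 3446/4745 = 72.6%, Memorial 4074/4908 = 83.0% → Memorial
Memorial wins overall and in every case group — no reversal.

Yes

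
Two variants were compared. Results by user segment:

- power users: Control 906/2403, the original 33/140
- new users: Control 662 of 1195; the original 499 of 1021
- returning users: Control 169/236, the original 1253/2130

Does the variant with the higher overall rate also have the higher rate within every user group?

No

Power users: Control 906/2403 = 37.7%, the original 33/140 = 23.6% → Control
New users: Control 662/1195 = 55.4%, the original 499/1021 = 48.9% → Control
Returning users: Control 169/236 = 71.6%, the original 1253/2130 = 58.8% → Control
Overall: Control 1737/3834 = 45.3%, the original 1785/3291 = 54.2% → the original
Control wins each user group but the original wins overall — the comparison reverses. Control's views skew toward power users, which has a lower base rate.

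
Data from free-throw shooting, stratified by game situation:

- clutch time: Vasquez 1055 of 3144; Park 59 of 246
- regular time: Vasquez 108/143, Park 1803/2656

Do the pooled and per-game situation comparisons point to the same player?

Clutch time: Vasquez 1055/3144 = 33.6%, Park 59/246 = 24.0% → Vasquez
Regular time: Vasquez 108/143 = 75.5%, Park 1803/2656 = 67.9% → Vasquez
Overall: Vasquez 1163/3287 = 35.4%, Park 1862/2902 = 64.2% → Park
Vasquez wins each game group but Park wins overall — the comparison reverses. Vasquez's attempts skew toward clutch time, which has a lower base rate.

No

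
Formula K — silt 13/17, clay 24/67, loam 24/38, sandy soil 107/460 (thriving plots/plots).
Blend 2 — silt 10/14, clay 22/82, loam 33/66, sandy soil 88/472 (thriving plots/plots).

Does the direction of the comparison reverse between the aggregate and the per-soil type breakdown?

No

Silt: Formula K 13/17 = 76.5%, Blend 2 10/14 = 71.4% → Formula K
Clay: Formula K 24/67 = 35.8%, Blend 2 22/82 = 26.8% → Formula K
Loam: Formula K 24/38 = 63.2%, Blend 2 33/66 = 50.0% → Formula K
Sandy soil: Formula K 107/460 = 23.3%, Blend 2 88/472 = 18.6% → Formula K
Overall: Formula K 168/582 = 28.9%, Blend 2 153/634 = 24.1% → Formula K
Formula K wins overall and in every soil group — no reversal.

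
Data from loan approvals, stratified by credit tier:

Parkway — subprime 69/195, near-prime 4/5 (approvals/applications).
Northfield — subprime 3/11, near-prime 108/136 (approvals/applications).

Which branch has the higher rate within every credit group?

Subprime: Parkway 69/195 = 35.4%, Northfield 3/11 = 27.3% → Parkway
Near-prime: Parkway 4/5 = 80.0%, Northfield 108/136 = 79.4% → Parkway
Parkway has the higher rate in both groups.

Parkway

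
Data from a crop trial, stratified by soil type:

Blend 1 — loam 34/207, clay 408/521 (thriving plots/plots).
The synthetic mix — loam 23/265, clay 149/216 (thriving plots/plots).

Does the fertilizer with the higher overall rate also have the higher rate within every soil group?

Loam: Blend 1 34/207 = 16.4%, the synthetic mix 23/265 = 8.7% → Blend 1
Clay: Blend 1 408/521 = 78.3%, the synthetic mix 149/216 = 69.0% → Blend 1
Overall: Blend 1 442/728 = 60.7%, the synthetic mix 172/481 = 35.8% → Blend 1
Blend 1 wins overall and in every soil group — no reversal.

Yes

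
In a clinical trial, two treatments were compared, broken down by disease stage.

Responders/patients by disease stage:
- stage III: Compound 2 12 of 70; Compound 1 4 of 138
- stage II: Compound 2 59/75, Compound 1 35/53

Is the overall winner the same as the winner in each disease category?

Yes

Stage III: Compound 2 12/70 = 17.1%, Compound 1 4/138 = 2.9% → Compound 2
Stage II: Compound 2 59/75 = 78.7%, Compound 1 35/53 = 66.0% → Compound 2
Overall: Compound 2 71/145 = 49.0%, Compound 1 39/191 = 20.4% → Compound 2
Compound 2 wins overall and in every disease group — no reversal.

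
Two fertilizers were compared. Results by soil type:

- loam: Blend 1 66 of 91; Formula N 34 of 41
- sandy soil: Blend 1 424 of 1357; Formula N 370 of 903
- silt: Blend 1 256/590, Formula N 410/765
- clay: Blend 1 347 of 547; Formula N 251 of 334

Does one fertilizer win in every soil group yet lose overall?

No

Loam: Blend 1 66/91 = 72.5%, Formula N 34/41 = 82.9% → Formula N
Sandy soil: Blend 1 424/1357 = 31.2%, Formula N 370/903 = 41.0% → Formula N
Silt: Blend 1 256/590 = 43.4%, Formula N 410/765 = 53.6% → Formula N
Clay: Blend 1 347/547 = 63.4%, Formula N 251/334 = 75.1% → Formula N
Overall: Blend 1 1093/2585 = 42.3%, Formula N 1065/2043 = 52.1% → Formula N
Formula N wins overall and in every soil group — no reversal.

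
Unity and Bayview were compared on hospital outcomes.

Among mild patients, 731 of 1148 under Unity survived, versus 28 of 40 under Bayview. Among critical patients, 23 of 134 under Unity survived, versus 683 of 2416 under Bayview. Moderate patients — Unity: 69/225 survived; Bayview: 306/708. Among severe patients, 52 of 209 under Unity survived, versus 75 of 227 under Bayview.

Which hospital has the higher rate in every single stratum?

Bayview

Mild: Unity 731/1148 = 63.7%, Bayview 28/40 = 70.0% → Bayview
Critical: Unity 23/134 = 17.2%, Bayview 683/2416 = 28.3% → Bayview
Moderate: Unity 69/225 = 30.7%, Bayview 306/708 = 43.2% → Bayview
Severe: Unity 52/209 = 24.9%, Bayview 75/227 = 33.0% → Bayview
Bayview has the higher rate in all 4 groups.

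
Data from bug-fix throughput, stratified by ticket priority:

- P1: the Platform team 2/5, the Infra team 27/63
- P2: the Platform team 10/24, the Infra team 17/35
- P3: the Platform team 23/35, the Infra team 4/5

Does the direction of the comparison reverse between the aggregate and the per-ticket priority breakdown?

Yes

P1: the Platform team 2/5 = 40.0%, the Infra team 27/63 = 42.9% → the Infra team
P2: the Platform team 10/24 = 41.7%, the Infra team 17/35 = 48.6% → the Infra team
P3: the Platform team 23/35 = 65.7%, the Infra team 4/5 = 80.0% → the Infra team
Overall: the Platform team 35/64 = 54.7%, the Infra team 48/103 = 46.6% → the Platform team
The Infra team wins each ticket group but the Platform team wins overall — the comparison reverses. The Infra team's tickets skew toward P1, which has a lower base rate.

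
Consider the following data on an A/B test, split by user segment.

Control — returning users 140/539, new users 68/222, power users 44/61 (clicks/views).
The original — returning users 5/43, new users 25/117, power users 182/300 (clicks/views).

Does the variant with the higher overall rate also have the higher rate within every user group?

No

Returning users: Control 140/539 = 26.0%, the original 5/43 = 11.6% → Control
New users: Control 68/222 = 30.6%, the original 25/117 = 21.4% → Control
Power users: Control 44/61 = 72.1%, the original 182/300 = 60.7% → Control
Overall: Control 252/822 = 30.7%, the original 212/460 = 46.1% → the original
Control wins each user group but the original wins overall — the comparison reverses. Control's views skew toward returning users, which has a lower base rate.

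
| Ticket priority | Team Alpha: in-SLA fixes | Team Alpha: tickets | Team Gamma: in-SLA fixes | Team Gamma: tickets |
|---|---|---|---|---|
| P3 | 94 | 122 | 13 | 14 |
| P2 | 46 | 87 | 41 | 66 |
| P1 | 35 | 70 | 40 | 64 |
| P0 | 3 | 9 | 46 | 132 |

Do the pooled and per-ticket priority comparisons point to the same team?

P3: Team Alpha 94/122 = 77.0%, Team Gamma 13/14 = 92.9% → Team Gamma
P2: Team Alpha 46/87 = 52.9%, Team Gamma 41/66 = 62.1% → Team Gamma
P1: Team Alpha 35/70 = 50.0%, Team Gamma 40/64 = 62.5% → Team Gamma
P0: Team Alpha 3/9 = 33.3%, Team Gamma 46/132 = 34.8% → Team Gamma
Overall: Team Alpha 178/288 = 61.8%, Team Gamma 140/276 = 50.7% → Team Alpha
Team Gamma wins each ticket group but Team Alpha wins overall — the comparison reverses. Team Gamma's tickets skew toward P0, which has a lower base rate.

No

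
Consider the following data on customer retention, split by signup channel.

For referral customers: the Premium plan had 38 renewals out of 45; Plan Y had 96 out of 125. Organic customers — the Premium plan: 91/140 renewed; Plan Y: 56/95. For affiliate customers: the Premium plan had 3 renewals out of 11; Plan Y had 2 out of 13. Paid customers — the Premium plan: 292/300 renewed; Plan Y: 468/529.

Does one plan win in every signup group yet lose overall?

Referral: the Premium plan 38/45 = 84.4%, Plan Y 96/125 = 76.8% → the Premium plan
Organic: the Premium plan 91/140 = 65.0%, Plan Y 56/95 = 58.9% → the Premium plan
Affiliate: the Premium plan 3/11 = 27.3%, Plan Y 2/13 = 15.4% → the Premium plan
Paid: the Premium plan 292/300 = 97.3%, Plan Y 468/529 = 88.5% → the Premium plan
Overall: the Premium plan 424/496 = 85.5%, Plan Y 622/762 = 81.6% → the Premium plan
The Premium plan wins overall and in every signup group — no reversal.

No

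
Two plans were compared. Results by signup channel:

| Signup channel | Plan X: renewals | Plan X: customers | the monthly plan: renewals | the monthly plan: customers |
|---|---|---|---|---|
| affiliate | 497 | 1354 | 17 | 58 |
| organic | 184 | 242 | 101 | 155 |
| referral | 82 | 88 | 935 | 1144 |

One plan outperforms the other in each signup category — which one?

Affiliate: Plan X 497/1354 = 36.7%, the monthly plan 17/58 = 29.3% → Plan X
Organic: Plan X 184/242 = 76.0%, the monthly plan 101/155 = 65.2% → Plan X
Referral: Plan X 82/88 = 93.2%, the monthly plan 935/1144 = 81.7% → Plan X
Plan X has the higher rate in all 3 groups.

Plan X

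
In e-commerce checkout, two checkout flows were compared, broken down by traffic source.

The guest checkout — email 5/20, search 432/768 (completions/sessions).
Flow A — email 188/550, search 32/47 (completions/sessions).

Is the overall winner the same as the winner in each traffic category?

Email: the guest checkout 5/20 = 25.0%, Flow A 188/550 = 34.2% → Flow A
Search: the guest checkout 432/768 = 56.2%, Flow A 32/47 = 68.1% → Flow A
Overall: the guest checkout 437/788 = 55.5%, Flow A 220/597 = 36.9% → the guest checkout
Flow A wins each traffic group but the guest checkout wins overall — the comparison reverses. Flow A's sessions skew toward email, which has a lower base rate.

No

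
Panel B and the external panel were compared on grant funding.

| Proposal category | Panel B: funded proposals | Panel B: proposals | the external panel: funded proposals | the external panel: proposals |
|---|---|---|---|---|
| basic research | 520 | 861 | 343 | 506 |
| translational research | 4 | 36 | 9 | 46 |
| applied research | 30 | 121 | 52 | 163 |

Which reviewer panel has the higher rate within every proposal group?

Basic research: Panel B 520/861 = 60.4%, the external panel 343/506 = 67.8% → the external panel
Translational research: Panel B 4/36 = 11.1%, the external panel 9/46 = 19.6% → the external panel
Applied research: Panel B 30/121 = 24.8%, the external panel 52/163 = 31.9% → the external panel
The external panel has the higher rate in all 3 groups.

the external panel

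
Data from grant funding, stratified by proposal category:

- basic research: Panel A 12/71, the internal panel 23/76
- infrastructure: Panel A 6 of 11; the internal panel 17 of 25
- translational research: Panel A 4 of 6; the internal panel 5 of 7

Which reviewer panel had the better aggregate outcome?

Basic research: Panel A 12/71 = 16.9%, the internal panel 23/76 = 30.3% → the internal panel
Infrastructure: Panel A 6/11 = 54.5%, the internal panel 17/25 = 68.0% → the internal panel
Translational research: Panel A 4/6 = 66.7%, the internal panel 5/7 = 71.4% → the internal panel
Overall: Panel A 22/88 = 25.0%, the internal panel 45/108 = 41.7% → the internal panel

the internal panel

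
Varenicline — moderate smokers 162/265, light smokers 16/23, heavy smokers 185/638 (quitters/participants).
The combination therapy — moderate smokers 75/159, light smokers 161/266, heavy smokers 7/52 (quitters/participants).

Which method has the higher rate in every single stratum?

Moderate smokers: varenicline 162/265 = 61.1%, the combination therapy 75/159 = 47.2% → varenicline
Light smokers: varenicline 16/23 = 69.6%, the combination therapy 161/266 = 60.5% → varenicline
Heavy smokers: varenicline 185/638 = 29.0%, the combination therapy 7/52 = 13.5% → varenicline
Varenicline has the higher rate in all 3 groups.

varenicline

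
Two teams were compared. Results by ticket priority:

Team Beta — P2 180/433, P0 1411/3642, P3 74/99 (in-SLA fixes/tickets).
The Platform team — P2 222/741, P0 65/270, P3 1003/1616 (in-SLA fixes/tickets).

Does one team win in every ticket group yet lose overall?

P2: Team Beta 180/433 = 41.6%, the Platform team 222/741 = 30.0% → Team Beta
P0: Team Beta 1411/3642 = 38.7%, the Platform team 65/270 = 24.1% → Team Beta
P3: Team Beta 74/99 = 74.7%, the Platform team 1003/1616 = 62.1% → Team Beta
Overall: Team Beta 1665/4174 = 39.9%, the Platform team 1290/2627 = 49.1% → the Platform team
Team Beta wins each ticket group but the Platform team wins overall — the comparison reverses. Team Beta's tickets skew toward P0, which has a lower base rate.

Yes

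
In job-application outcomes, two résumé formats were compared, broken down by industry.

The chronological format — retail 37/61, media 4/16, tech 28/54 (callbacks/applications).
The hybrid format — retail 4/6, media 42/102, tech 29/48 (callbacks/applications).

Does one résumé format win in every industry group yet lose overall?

Retail: the chronological format 37/61 = 60.7%, the hybrid format 4/6 = 66.7% → the hybrid format
Media: the chronological format 4/16 = 25.0%, the hybrid format 42/102 = 41.2% → the hybrid format
Tech: the chronological format 28/54 = 51.9%, the hybrid format 29/48 = 60.4% → the hybrid format
Overall: the chronological format 69/131 = 52.7%, the hybrid format 75/156 = 48.1% → the chronological format
The hybrid format wins each industry group but the chronological format wins overall — the comparison reverses. The hybrid format's applications skew toward media, which has a lower base rate.

Yes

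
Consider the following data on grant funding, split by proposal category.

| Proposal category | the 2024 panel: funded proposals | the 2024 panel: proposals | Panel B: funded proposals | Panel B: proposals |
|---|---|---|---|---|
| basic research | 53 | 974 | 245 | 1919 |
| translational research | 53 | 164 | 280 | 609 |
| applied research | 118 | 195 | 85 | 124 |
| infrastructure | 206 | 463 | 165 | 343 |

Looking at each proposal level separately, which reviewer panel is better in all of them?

Panel B

Basic research: the 2024 panel 53/974 = 5.4%, Panel B 245/1919 = 12.8% → Panel B
Translational research: the 2024 panel 53/164 = 32.3%, Panel B 280/609 = 46.0% → Panel B
Applied research: the 2024 panel 118/195 = 60.5%, Panel B 85/124 = 68.5% → Panel B
Infrastructure: the 2024 panel 206/463 = 44.5%, Panel B 165/343 = 48.1% → Panel B
Panel B has the higher rate in all 4 groups.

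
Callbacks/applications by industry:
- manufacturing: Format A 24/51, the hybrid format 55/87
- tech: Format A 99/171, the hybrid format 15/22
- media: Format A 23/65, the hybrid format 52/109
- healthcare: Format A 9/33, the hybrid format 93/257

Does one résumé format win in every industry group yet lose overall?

Manufacturing: Format A 24/51 = 47.1%, the hybrid format 55/87 = 63.2% → the hybrid format
Tech: Format A 99/171 = 57.9%, the hybrid format 15/22 = 68.2% → the hybrid format
Media: Format A 23/65 = 35.4%, the hybrid format 52/109 = 47.7% → the hybrid format
Healthcare: Format A 9/33 = 27.3%, the hybrid format 93/257 = 36.2% → the hybrid format
Overall: Format A 155/320 = 48.4%, the hybrid format 215/475 = 45.3% → Format A
The hybrid format wins each industry group but Format A wins overall — the comparison reverses. The hybrid format's applications skew toward healthcare, which has a lower base rate.

Yes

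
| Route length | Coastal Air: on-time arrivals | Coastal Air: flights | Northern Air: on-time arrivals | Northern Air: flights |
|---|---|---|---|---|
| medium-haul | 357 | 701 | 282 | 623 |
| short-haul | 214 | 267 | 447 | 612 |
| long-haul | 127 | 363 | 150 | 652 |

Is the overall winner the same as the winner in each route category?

Yes

Medium-haul: Coastal Air 357/701 = 50.9%, Northern Air 282/623 = 45.3% → Coastal Air
Short-haul: Coastal Air 214/267 = 80.1%, Northern Air 447/612 = 73.0% → Coastal Air
Long-haul: Coastal Air 127/363 = 35.0%, Northern Air 150/652 = 23.0% → Coastal Air
Overall: Coastal Air 698/1331 = 52.4%, Northern Air 879/1887 = 46.6% → Coastal Air
Coastal Air wins overall and in every route group — no reversal.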